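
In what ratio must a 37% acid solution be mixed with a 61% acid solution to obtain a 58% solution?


Let x parts of 37% mix with y parts of 61%.
37x + 61y = 58(x + y)
37x + 61y = 58x + 58y
x(37 - 58) = y(58 - 61)
x/y = (61 - 58)/(58 - 37) = 3/21
Simplify: 1:7
= 1:7

1:7


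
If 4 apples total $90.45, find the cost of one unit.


Unit rate = total / quantity
= 90.45 / 4
= $22.61 per unit

$22.61 per unit


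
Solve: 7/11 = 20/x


Cross multiply: 7 × x = 11 × 20
7x = 220
x = 220 / 7
= 31.43

31.43


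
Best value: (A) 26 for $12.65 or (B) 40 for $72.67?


Deal A: $12.65/26 = $0.4865/unit
Deal B: $72.67/40 = $1.8168/unit
A is cheaper per unit
= Deal A

Deal A


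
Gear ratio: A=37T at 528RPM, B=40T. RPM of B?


Gear ratio = 37:40 = 37:40
RPM_B = RPM_A × (teeth_A / teeth_B)
= 528 × (37/40)
= 488.4 RPM

488.4 RPM


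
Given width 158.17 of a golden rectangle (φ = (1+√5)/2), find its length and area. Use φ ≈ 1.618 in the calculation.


φ = (1 + √5) / 2 ≈ 1.618
Length = width × φ = 158.17 × 1.618 = 255.91906
≈ 255.92
Area = width × length = 158.17 × 255.91906 = 40478.7177202 ≈ 40478.72
= Length: 255.92, Area: 40478.72

Length: 255.92, Area: 40478.72


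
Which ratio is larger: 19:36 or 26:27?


19/36 = 0.5278
26/27 = 0.9630
0.5278 < 0.9630, so 19:36 is less
= 26:27

26:27


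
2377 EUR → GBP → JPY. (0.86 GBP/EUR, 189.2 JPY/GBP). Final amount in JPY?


Step 1: 2377 EUR × 0.86 = 2044.22 GBP
Step 2: 2044.22 GBP × 189.2 = 386766.42 JPY
Implied rate EUR→JPY = 0.86 × 189.2 = 162.7120
= 386766.42 JPY

386766.42 JPY


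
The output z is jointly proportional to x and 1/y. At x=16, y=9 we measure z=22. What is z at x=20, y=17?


z = k·x/y
Solve for k using the known point: k = z·y/x = 22×9/16 = 198/16 = 12.3750
Now evaluate at x=20, y=17:
z = k × 20 / 17 = (198 × 20) / (16 × 17) = 3960/272
≈ 14.5588

14.5588


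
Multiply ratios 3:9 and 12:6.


Compound ratio = (3×12) : (9×6)
= 36:54
GCD = 18
= 2:3

2:3


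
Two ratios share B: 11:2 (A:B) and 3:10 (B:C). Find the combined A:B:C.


Match B: multiply A:B by 3 → 33:6
Multiply B:C by 2 → 6:20
Combined: 33:6:20
GCD = 1
= 33:6:20

33:6:20


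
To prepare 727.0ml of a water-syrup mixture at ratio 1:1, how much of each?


Total parts = 1 + 1 = 2
water: 727.0 × 1/2 = 363.5ml
syrup: 727.0 × 1/2 = 363.5ml
= 363.5ml and 363.5ml

363.5ml and 363.5ml


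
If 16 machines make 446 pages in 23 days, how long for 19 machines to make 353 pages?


Days ∝ work / workers, so d₂ = d₁ × (m₁/m₂) × (w₂/w₁)
Workers factor (inverse): 16/19 ≈ 0.8421
Work factor (direct): 353/446 ≈ 0.7915
d₂ = 23 × 16/19 × 353/446 = (23 × 16 × 353) / (19 × 446) = 129904/8474
≈ 15.33 days

15.33 days


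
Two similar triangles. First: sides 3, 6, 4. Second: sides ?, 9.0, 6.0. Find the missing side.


Scale factor = 9.0/6 = 1.5
Missing side = 3 × 1.5
= 4.5

4.5


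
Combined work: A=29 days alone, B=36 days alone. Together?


Rate of A = 1/29 per day
Rate of B = 1/36 per day
Combined rate = 1/29 + 1/36 = 65/1044 ≈ 0.0623 per day
Days = 1 / combined rate = 1044/65
≈ 16.06 days

16.06 days


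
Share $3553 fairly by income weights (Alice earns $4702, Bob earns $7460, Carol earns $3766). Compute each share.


Total income = 4702 + 7460 + 3766 = $15928
Alice: $3553 × 4702/15928 = $1048.86
Bob: $3553 × 7460/15928 = $1664.07
Carol: $3553 × 3766/15928 = $840.07
= Alice: $1048.86, Bob: $1664.07, Carol: $840.07

Alice: $1048.86, Bob: $1664.07, Carol: $840.07


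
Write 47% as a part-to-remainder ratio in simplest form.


47% means 47 parts out of 100; remainder = 53
Part : remainder = 47:53
GCD = 1
= 47:53

47:53


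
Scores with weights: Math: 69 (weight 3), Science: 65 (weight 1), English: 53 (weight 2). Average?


Numerator = 69×3 + 65×1 + 53×2
= 207 + 65 + 106
= 378
Total weight = 6
Weighted avg = 378/6
= 63.00

63.00


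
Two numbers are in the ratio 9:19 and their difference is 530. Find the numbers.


Let A = 9k, B = 19k.
19k - 9k = 530
10k = 530 → k = 530/10 = 53
A = 9×53 = 477, B = 19×53 = 1007
= A = 477, B = 1007

A = 477, B = 1007


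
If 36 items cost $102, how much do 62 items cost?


Direct proportion: y/x = constant
k = 102/36 ≈ 2.8333
y₂ = k × 62 = 102 × 62 / 36 = 6324/36
≈ 175.67

175.67


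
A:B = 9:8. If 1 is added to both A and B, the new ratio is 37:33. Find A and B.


Let A = 9k, B = 8k.
(9k + 1) / (8k + 1) = 37/33
Cross-multiply: 33(9k + 1) = 37(8k + 1)
297k + 33 = 296k + 37
297k - 296k = 37 - 33
1k = 4
k = 4/1 = 4
A = 9×4 = 36, B = 8×4 = 32
= A = 36, B = 32

A = 36, B = 32


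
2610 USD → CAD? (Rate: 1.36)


Amount × rate = 2610 × 1.36
= 3549.60 CAD

3549.60 CAD


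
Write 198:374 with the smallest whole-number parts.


GCD(198, 374) = 22
198/22 : 374/22
= 9:17

9:17


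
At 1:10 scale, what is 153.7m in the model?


Model size = real / scale
= 153.7 / 10
= 15.3700 m

15.3700 m


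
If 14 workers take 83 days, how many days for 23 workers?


Inverse proportion: x × y = constant
k = 14 × 83 = 1162
y₂ = k / 23 = 1162 / 23
= 50.52

50.52


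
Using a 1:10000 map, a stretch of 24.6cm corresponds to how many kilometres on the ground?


Real distance = map distance × scale
= 24.6cm × 10000
= 246000 cm = 2460.0 m
= 2.460 km

2.460 km


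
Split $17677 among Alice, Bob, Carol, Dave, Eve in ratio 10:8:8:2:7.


Total parts = 10 + 8 + 8 + 2 + 7 = 35
Alice: 17677 × 10/35 = 5050.57
Bob: 17677 × 8/35 = 4040.46
Carol: 17677 × 8/35 = 4040.46
Dave: 17677 × 2/35 = 1010.11
Eve: 17677 × 7/35 = 3535.40
= Alice: $5050.57, Bob: $4040.46, Carol: $4040.46, Dave: $1010.11, Eve: $3535.40

Alice: $5050.57, Bob: $4040.46, Carol: $4040.46, Dave: $1010.11, Eve: $3535.40


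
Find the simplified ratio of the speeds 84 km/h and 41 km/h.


Ratio = 84:41
GCD = 1
Simplified = 84:41
Time ratio (same distance) = 41:84
Speed ratio = 84:41

84:41


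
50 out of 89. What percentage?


Percentage = (part / whole) × 100
= (50 / 89) × 100
≈ 56.18%

56.18%


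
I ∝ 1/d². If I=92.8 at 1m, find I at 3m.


I₁d₁² = I₂d₂²
I₂ = I₁ × (d₁/d₂)²
= 92.8 × (1/3)²
= 92.8 × 1/9
= 92.8/9
≈ 10.3111

10.3111


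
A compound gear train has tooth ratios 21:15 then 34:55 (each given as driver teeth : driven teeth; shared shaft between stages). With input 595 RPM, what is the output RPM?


Stage 1: RPM_B = RPM_A × t_A/t_B = 595 × 21/15 = 12495/15 = 833.00
B and C share a shaft → RPM_C = RPM_B
Stage 2: RPM_D = RPM_C × t_C/t_D = RPM_A × (t_A×t_C)/(t_B×t_D)
Overall ratio = (21×34)/(15×55) = 714/825
RPM_D = 595 × 714/825 = 424830/825
≈ 514.95 RPM

514.95 RPM


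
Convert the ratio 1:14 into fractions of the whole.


Total parts = 1 + 14 = 15
First part: 1/15 = 1/15
Second part: 14/15 = 14/15
= 1/15 and 14/15

1/15 and 14/15


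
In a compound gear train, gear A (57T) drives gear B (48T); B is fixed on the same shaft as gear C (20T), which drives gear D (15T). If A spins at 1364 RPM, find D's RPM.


Stage 1: RPM_B = RPM_A × t_A/t_B = 1364 × 57/48 = 77748/48 = 1619.75
B and C share a shaft → RPM_C = RPM_B
Stage 2: RPM_D = RPM_C × t_C/t_D = RPM_A × (t_A×t_C)/(t_B×t_D)
Overall ratio = (57×20)/(48×15) = 1140/720
RPM_D = 1364 × 1140/720 = 1554960/720
≈ 2159.67 RPM

2159.67 RPM


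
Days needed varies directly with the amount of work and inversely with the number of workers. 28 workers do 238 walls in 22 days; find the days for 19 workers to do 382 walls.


Days ∝ work / workers, so d₂ = d₁ × (m₁/m₂) × (w₂/w₁)
Workers factor (inverse): 28/19 ≈ 1.4737
Work factor (direct): 382/238 ≈ 1.6050
d₂ = 22 × 28/19 × 382/238 = (22 × 28 × 382) / (19 × 238) = 235312/4522
≈ 52.04 days

52.04 days


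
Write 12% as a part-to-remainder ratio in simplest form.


12% means 12 parts out of 100; remainder = 88
Part : remainder = 12:88
GCD = 4
= 3:22

3:22


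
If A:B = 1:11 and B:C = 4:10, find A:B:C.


Match B: multiply A:B by 4 → 4:44
Multiply B:C by 11 → 44:110
Combined: 4:44:110
GCD = 2
= 2:22:55

2:22:55


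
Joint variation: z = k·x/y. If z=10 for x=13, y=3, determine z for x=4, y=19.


z = k·x/y
Solve for k using the known point: k = z·y/x = 10×3/13 = 30/13 ≈ 2.3077
Now evaluate at x=4, y=19:
z = k × 4 / 19 = (30 × 4) / (13 × 19) = 120/247
≈ 0.4858

0.4858


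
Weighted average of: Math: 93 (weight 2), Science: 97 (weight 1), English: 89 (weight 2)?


Numerator = 93×2 + 97×1 + 89×2
= 186 + 97 + 178
= 461
Total weight = 5
Weighted avg = 461/5
= 92.20

92.20


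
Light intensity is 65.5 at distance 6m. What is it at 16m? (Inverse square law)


I₁d₁² = I₂d₂²
I₂ = I₁ × (d₁/d₂)²
= 65.5 × (6/16)²
= 65.5 × 36/256
= 2358/256
≈ 9.2109

9.2109


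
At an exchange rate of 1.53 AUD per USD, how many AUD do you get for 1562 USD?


Amount × rate = 1562 × 1.53
= 2389.86 AUD

2389.86 AUD


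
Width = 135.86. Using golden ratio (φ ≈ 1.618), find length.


φ = (1 + √5) / 2 ≈ 1.618
Length = width × φ = 135.86 × 1.618 = 219.82148
≈ 219.82

219.82


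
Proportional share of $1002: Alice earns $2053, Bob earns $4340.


Total income = 2053 + 4340 = $6393
Alice: $1002 × 2053/6393 = $321.77
Bob: $1002 × 4340/6393 = $680.23
= Alice: $321.77, Bob: $680.23

Alice: $321.77, Bob: $680.23


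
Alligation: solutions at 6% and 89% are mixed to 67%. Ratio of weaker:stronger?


Let x parts of 6% mix with y parts of 89%.
6x + 89y = 67(x + y)
6x + 89y = 67x + 67y
x(6 - 67) = y(67 - 89)
x/y = (89 - 67)/(67 - 6) = 22/61
Simplify: 22:61
= 22:61

22:61


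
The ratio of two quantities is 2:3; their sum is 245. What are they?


Let A = 2k, B = 3k.
2k + 3k = 245
5k = 245 → k = 245/5 = 49
A = 2×49 = 98, B = 3×49 = 147
= A = 98, B = 147

A = 98, B = 147


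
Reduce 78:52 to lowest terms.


GCD(78, 52) = 26
78/26 : 52/26
= 3:2

3:2


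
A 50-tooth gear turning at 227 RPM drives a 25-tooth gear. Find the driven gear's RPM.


Gear ratio = 50:25 = 2:1
RPM_B = RPM_A × (teeth_A / teeth_B)
= 227 × (50/25)
= 454.0 RPM

454.0 RPM


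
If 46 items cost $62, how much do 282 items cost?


Direct proportion: y/x = constant
k = 62/46 ≈ 1.3478
y₂ = k × 282 = 62 × 282 / 46 = 17484/46
≈ 380.09

380.09


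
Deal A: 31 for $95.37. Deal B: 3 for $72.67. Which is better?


Deal A: $95.37/31 = $3.0765/unit
Deal B: $72.67/3 = $24.2233/unit
A is cheaper per unit
= Deal A

Deal A


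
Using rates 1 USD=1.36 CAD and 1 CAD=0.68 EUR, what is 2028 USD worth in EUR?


Step 1: 2028 USD × 1.36 = 2758.08 CAD
Step 2: 2758.08 CAD × 0.68 = 1875.49 EUR
Implied rate USD→EUR = 1.36 × 0.68 = 0.9248
= 1875.49 EUR

1875.49 EUR


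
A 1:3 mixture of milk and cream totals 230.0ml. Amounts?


Total parts = 1 + 3 = 4
milk: 230.0 × 1/4 = 57.5ml
cream: 230.0 × 3/4 = 172.5ml
= 57.5ml and 172.5ml

57.5ml and 172.5ml


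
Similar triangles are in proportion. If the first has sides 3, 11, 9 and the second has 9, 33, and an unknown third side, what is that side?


Scale factor = 9/3 = 3
Missing side = 9 × 3
= 27.0

27.0


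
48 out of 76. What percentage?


Percentage = (part / whole) × 100
= (48 / 76) × 100
≈ 63.16%

63.16%


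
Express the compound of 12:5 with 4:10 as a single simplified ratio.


Compound ratio = (12×4) : (5×10)
= 48:50
GCD = 2
= 24:25

24:25


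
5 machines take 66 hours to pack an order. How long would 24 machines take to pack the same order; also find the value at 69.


Inverse proportion: x × y = constant
k = 5 × 66 = 330
At x=24: k/24 = 13.75
At x=69: k/69 = 4.78
= 13.75 and 4.78

13.75 and 4.78


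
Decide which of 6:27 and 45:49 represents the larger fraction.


6/27 = 0.2222
45/49 = 0.9184
0.2222 < 0.9184, so 6:27 is less
= 45:49

45:49


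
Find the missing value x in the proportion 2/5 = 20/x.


Cross multiply: 2 × x = 5 × 20
2x = 100
x = 100 / 2
= 50.00

50.00


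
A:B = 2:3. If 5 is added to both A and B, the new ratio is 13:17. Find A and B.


Let A = 2k, B = 3k.
(2k + 5) / (3k + 5) = 13/17
Cross-multiply: 17(2k + 5) = 13(3k + 5)
34k + 85 = 39k + 65
34k - 39k = 65 - 85
-5k = -20
k = -20/-5 = 4
A = 2×4 = 8, B = 3×4 = 12
= A = 8, B = 12

A = 8, B = 12


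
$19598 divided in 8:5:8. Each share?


Total parts = 8 + 5 + 8 = 21
Part 1: 19598 × 8/21 = 7465.90
Part 2: 19598 × 5/21 = 4666.19
Part 3: 19598 × 8/21 = 7465.90
= Part 1: $7465.90, Part 2: $4666.19, Part 3: $7465.90

Part 1: $7465.90, Part 2: $4666.19, Part 3: $7465.90


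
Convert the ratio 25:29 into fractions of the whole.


Total parts = 25 + 29 = 54
First part: 25/54 = 25/54
Second part: 29/54 = 29/54
= 25/54 and 29/54

25/54 and 29/54


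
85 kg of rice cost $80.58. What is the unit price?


Unit rate = total / quantity
= 80.58 / 85
= $0.95 per unit

$0.95 per unit


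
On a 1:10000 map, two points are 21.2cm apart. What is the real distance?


Real distance = map distance × scale
= 21.2cm × 10000
= 212000 cm = 2120.0 m
= 2.120 km

2.120 km


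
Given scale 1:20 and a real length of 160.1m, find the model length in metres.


Model size = real / scale
= 160.1 / 20
= 8.0050 m

8.0050 m


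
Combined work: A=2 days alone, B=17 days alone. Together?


Rate of A = 1/2 per day
Rate of B = 1/17 per day
Combined rate = 1/2 + 1/17 = 19/34 ≈ 0.5588 per day
Days = 1 / combined rate = 34/19
≈ 1.79 days

1.79 days


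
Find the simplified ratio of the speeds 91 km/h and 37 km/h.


Ratio = 91:37
GCD = 1
Simplified = 91:37
Time ratio (same distance) = 37:91
Speed ratio = 91:37

91:37


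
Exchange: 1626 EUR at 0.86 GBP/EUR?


Amount × rate = 1626 × 0.86
= 1398.36 GBP

1398.36 GBP


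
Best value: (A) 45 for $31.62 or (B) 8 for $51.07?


Deal A: $31.62/45 = $0.7027/unit
Deal B: $51.07/8 = $6.3838/unit
A is cheaper per unit
= Deal A

Deal A


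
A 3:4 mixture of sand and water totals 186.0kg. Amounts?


Total parts = 3 + 4 = 7
sand: 186.0 × 3/7 = 79.7kg
water: 186.0 × 4/7 = 106.3kg
= 79.7kg and 106.3kg

79.7kg and 106.3kg


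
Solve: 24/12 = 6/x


Cross multiply: 24 × x = 12 × 6
24x = 72
x = 72 / 24
= 3.00

3.00


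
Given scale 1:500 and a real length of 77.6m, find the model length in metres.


Model size = real / scale
= 77.6 / 500
= 0.1552 m

0.1552 m


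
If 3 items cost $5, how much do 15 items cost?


Direct proportion: y/x = constant
k = 5/3 ≈ 1.6667
y₂ = k × 15 = 5 × 15 / 3 = 75/3
= 25.00

25.00


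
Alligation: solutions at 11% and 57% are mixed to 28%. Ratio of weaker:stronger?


Let x parts of 11% mix with y parts of 57%.
11x + 57y = 28(x + y)
11x + 57y = 28x + 28y
x(11 - 28) = y(28 - 57)
x/y = (57 - 28)/(28 - 11) = 29/17
Simplify: 29:17
= 29:17

29:17


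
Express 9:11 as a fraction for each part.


Total parts = 9 + 11 = 20
First part: 9/20 = 9/20
Second part: 11/20 = 11/20
= 9/20 and 11/20

9/20 and 11/20


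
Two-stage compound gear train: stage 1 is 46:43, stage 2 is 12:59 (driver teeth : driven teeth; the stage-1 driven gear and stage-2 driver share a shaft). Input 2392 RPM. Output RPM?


Stage 1: RPM_B = RPM_A × t_A/t_B = 2392 × 46/43 = 110032/43 ≈ 2558.88
B and C share a shaft → RPM_C = RPM_B
Stage 2: RPM_D = RPM_C × t_C/t_D = RPM_A × (t_A×t_C)/(t_B×t_D)
Overall ratio = (46×12)/(43×59) = 552/2537
RPM_D = 2392 × 552/2537 = 1320384/2537
≈ 520.45 RPM

520.45 RPM


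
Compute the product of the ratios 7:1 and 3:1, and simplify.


Compound ratio = (7×3) : (1×1)
= 21:1
GCD = 1
= 21:1

21:1


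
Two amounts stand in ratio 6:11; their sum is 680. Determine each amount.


Let A = 6k, B = 11k.
6k + 11k = 680
17k = 680 → k = 680/17 = 40
A = 6×40 = 240, B = 11×40 = 440
= A = 240, B = 440

A = 240, B = 440


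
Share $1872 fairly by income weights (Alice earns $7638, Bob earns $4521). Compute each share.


Total income = 7638 + 4521 = $12159
Alice: $1872 × 7638/12159 = $1175.95
Bob: $1872 × 4521/12159 = $696.05
= Alice: $1175.95, Bob: $696.05

Alice: $1175.95, Bob: $696.05


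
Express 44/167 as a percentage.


Percentage = (part / whole) × 100
= (44 / 167) × 100
≈ 26.35%

26.35%


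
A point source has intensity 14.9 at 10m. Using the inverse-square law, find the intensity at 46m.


I₁d₁² = I₂d₂²
I₂ = I₁ × (d₁/d₂)²
= 14.9 × (10/46)²
= 14.9 × 100/2116
= 1490/2116
≈ 0.7042

0.7042


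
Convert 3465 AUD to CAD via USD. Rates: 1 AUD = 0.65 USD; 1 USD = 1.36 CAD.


Step 1: 3465 AUD × 0.65 = 2252.25 USD
Step 2: 2252.25 USD × 1.36 = 3063.06 CAD
Implied rate AUD→CAD = 0.65 × 1.36 = 0.8840
= 3063.06 CAD

3063.06 CAD


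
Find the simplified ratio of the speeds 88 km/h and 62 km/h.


Ratio = 88:62
GCD = 2
Simplified = 44:31
Time ratio (same distance) = 31:44
Speed ratio = 44:31

44:31


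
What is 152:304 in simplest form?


GCD(152, 304) = 152
152/152 : 304/152
= 1:2

1:2


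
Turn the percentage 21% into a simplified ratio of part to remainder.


21% means 21 parts out of 100; remainder = 79
Part : remainder = 21:79
GCD = 1
= 21:79

21:79


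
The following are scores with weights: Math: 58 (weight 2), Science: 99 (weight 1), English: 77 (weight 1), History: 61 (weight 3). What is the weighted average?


Numerator = 58×2 + 99×1 + 77×1 + 61×3
= 116 + 99 + 77 + 183
= 475
Total weight = 7
Weighted avg = 475/7
= 67.86

67.86


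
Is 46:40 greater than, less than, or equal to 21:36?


46/40 = 1.1500
21/36 = 0.5833
1.1500 > 0.5833, so 46:40 is greater
= greater than

greater than


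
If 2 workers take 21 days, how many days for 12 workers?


Inverse proportion: x × y = constant
k = 2 × 21 = 42
y₂ = k / 12 = 42 / 12
= 3.50

3.50


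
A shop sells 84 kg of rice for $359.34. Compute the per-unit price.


Unit rate = total / quantity
= 359.34 / 84
= $4.28 per unit

$4.28 per unit


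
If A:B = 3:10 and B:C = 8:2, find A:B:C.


Match B: multiply A:B by 8 → 24:80
Multiply B:C by 10 → 80:20
Combined: 24:80:20
GCD = 4
= 6:20:5

6:20:5


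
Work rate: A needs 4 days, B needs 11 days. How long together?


Rate of A = 1/4 per day
Rate of B = 1/11 per day
Combined rate = 1/4 + 1/11 = 15/44 ≈ 0.3409 per day
Days = 1 / combined rate = 44/15
≈ 2.93 days

2.93 days


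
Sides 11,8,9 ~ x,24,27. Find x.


Scale factor = 24/8 = 3
Missing side = 11 × 3
= 33.0

33.0


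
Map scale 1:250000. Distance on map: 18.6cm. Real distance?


Real distance = map distance × scale
= 18.6cm × 250000
= 4650000 cm = 46500.0 m
= 46.500 km

46.500 km


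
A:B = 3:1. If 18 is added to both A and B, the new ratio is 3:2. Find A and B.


Let A = 3k, B = 1k.
(3k + 18) / (1k + 18) = 3/2
Cross-multiply: 2(3k + 18) = 3(1k + 18)
6k + 36 = 3k + 54
6k - 3k = 54 - 36
3k = 18
k = 18/3 = 6
A = 3×6 = 18, B = 1×6 = 6
= A = 18, B = 6

A = 18, B = 6


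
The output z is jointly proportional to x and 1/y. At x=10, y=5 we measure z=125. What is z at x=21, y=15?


z = k·x/y
Solve for k using the known point: k = z·y/x = 125×5/10 = 625/10 = 62.5000
Now evaluate at x=21, y=15:
z = k × 21 / 15 = (625 × 21) / (10 × 15) = 13125/150
= 87.5000

87.5000


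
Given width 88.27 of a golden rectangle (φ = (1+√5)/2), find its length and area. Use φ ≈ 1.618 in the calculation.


φ = (1 + √5) / 2 ≈ 1.618
Length = width × φ = 88.27 × 1.618 = 142.82086
≈ 142.82
Area = width × length = 88.27 × 142.82086 = 12606.7973122 ≈ 12606.80
= Length: 142.82, Area: 12606.80

Length: 142.82, Area: 12606.80


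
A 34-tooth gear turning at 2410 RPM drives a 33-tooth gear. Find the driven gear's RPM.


Gear ratio = 34:33 = 34:33
RPM_B = RPM_A × (teeth_A / teeth_B)
= 2410 × (34/33)
= 2483.0 RPM

2483.0 RPM


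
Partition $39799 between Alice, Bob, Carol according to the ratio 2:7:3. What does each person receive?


Total parts = 2 + 7 + 3 = 12
Alice: 39799 × 2/12 = 6633.17
Bob: 39799 × 7/12 = 23216.08
Carol: 39799 × 3/12 = 9949.75
= Alice: $6633.17, Bob: $23216.08, Carol: $9949.75

Alice: $6633.17, Bob: $23216.08, Carol: $9949.75


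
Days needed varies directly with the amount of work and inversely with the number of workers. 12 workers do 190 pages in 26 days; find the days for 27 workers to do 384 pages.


Days ∝ work / workers, so d₂ = d₁ × (m₁/m₂) × (w₂/w₁)
Workers factor (inverse): 12/27 ≈ 0.4444
Work factor (direct): 384/190 ≈ 2.0211
d₂ = 26 × 12/27 × 384/190 = (26 × 12 × 384) / (27 × 190) = 119808/5130
≈ 23.35 days

23.35 days


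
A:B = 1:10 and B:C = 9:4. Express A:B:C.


Match B: multiply A:B by 9 → 9:90
Multiply B:C by 10 → 90:40
Combined: 9:90:40
GCD = 1
= 9:90:40

9:90:40


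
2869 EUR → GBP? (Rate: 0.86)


Amount × rate = 2869 × 0.86
= 2467.34 GBP

2467.34 GBP


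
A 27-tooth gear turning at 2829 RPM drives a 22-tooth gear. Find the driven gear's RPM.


Gear ratio = 27:22 = 27:22
RPM_B = RPM_A × (teeth_A / teeth_B)
= 2829 × (27/22)
= 3472.0 RPM

3472.0 RPM


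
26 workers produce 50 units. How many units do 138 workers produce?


Direct proportion: y/x = constant
k = 50/26 ≈ 1.9231
y₂ = k × 138 = 50 × 138 / 26 = 6900/26
≈ 265.38

265.38


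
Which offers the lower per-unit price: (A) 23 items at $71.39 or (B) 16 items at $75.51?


Deal A: $71.39/23 = $3.1039/unit
Deal B: $75.51/16 = $4.7194/unit
A is cheaper per unit
= Deal A

Deal A


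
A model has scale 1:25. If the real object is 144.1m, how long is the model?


Model size = real / scale
= 144.1 / 25
= 5.7640 m

5.7640 m


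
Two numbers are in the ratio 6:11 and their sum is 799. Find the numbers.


Let A = 6k, B = 11k.
6k + 11k = 799
17k = 799 → k = 799/17 = 47
A = 6×47 = 282, B = 11×47 = 517
= A = 282, B = 517

A = 282, B = 517


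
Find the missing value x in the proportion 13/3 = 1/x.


Cross multiply: 13 × x = 3 × 1
13x = 3
x = 3 / 13
= 0.23

0.23


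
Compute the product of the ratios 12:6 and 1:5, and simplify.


Compound ratio = (12×1) : (6×5)
= 12:30
GCD = 6
= 2:5

2:5


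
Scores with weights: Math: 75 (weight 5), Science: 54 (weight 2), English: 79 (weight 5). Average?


Numerator = 75×5 + 54×2 + 79×5
= 375 + 108 + 395
= 878
Total weight = 12
Weighted avg = 878/12
= 73.17

73.17


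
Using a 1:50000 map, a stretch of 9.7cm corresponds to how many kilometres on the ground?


Real distance = map distance × scale
= 9.7cm × 50000
= 485000 cm = 4850.0 m
= 4.850 km

4.850 km


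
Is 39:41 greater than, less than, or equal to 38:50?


39/41 = 0.9512
38/50 = 0.7600
0.9512 > 0.7600, so 39:41 is greater
= greater than

greater than


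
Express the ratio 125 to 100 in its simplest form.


GCD(125, 100) = 25
125/25 : 100/25
= 5:4

5:4


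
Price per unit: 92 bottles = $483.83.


Unit rate = total / quantity
= 483.83 / 92
= $5.26 per unit

$5.26 per unit


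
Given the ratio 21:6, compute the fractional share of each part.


Total parts = 21 + 6 = 27
First part: 21/27 = 7/9
Second part: 6/27 = 2/9
= 7/9 and 2/9

7/9 and 2/9


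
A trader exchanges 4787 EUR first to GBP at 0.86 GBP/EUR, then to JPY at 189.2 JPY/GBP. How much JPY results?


Step 1: 4787 EUR × 0.86 = 4116.82 GBP
Step 2: 4116.82 GBP × 189.2 = 778902.34 JPY
Implied rate EUR→JPY = 0.86 × 189.2 = 162.7120
= 778902.34 JPY

778902.34 JPY


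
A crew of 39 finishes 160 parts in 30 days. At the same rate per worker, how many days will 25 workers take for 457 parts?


Days ∝ work / workers, so d₂ = d₁ × (m₁/m₂) × (w₂/w₁)
Workers factor (inverse): 39/25 = 1.5600
Work factor (direct): 457/160 ≈ 2.8563
d₂ = 30 × 39/25 × 457/160 = (30 × 39 × 457) / (25 × 160) = 534690/4000
≈ 133.67 days

133.67 days


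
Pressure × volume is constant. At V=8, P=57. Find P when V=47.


Inverse proportion: x × y = constant
k = 8 × 57 = 456
y₂ = k / 47 = 456 / 47
= 9.70

9.70


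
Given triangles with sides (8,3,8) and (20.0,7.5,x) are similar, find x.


Scale factor = 20.0/8 = 2.5
Missing side = 8 × 2.5
= 20.0

20.0


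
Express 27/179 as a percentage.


Percentage = (part / whole) × 100
= (27 / 179) × 100
≈ 15.08%

15.08%


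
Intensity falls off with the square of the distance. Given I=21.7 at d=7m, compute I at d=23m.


I₁d₁² = I₂d₂²
I₂ = I₁ × (d₁/d₂)²
= 21.7 × (7/23)²
= 21.7 × 49/529
= 1063.3/529
≈ 2.0100

2.0100


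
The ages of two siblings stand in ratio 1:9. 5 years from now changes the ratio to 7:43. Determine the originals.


Let A = 1k, B = 9k.
(1k + 5) / (9k + 5) = 7/43
Cross-multiply: 43(1k + 5) = 7(9k + 5)
43k + 215 = 63k + 35
43k - 63k = 35 - 215
-20k = -180
k = -180/-20 = 9
A = 1×9 = 9, B = 9×9 = 81
= A = 9, B = 81

A = 9, B = 81


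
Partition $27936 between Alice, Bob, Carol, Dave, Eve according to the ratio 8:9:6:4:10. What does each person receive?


Total parts = 8 + 9 + 6 + 4 + 10 = 37
Alice: 27936 × 8/37 = 6040.22
Bob: 27936 × 9/37 = 6795.24
Carol: 27936 × 6/37 = 4530.16
Dave: 27936 × 4/37 = 3020.11
Eve: 27936 × 10/37 = 7550.27
= Alice: $6040.22, Bob: $6795.24, Carol: $4530.16, Dave: $3020.11, Eve: $7550.27

Alice: $6040.22, Bob: $6795.24, Carol: $4530.16, Dave: $3020.11, Eve: $7550.27


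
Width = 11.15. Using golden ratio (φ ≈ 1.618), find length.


φ = (1 + √5) / 2 ≈ 1.618
Length = width × φ = 11.15 × 1.618 = 18.0407
≈ 18.04

18.04


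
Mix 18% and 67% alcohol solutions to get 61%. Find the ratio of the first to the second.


Let x parts of 18% mix with y parts of 67%.
18x + 67y = 61(x + y)
18x + 67y = 61x + 61y
x(18 - 61) = y(61 - 67)
x/y = (67 - 61)/(61 - 18) = 6/43
Simplify: 6:43
= 6:43

6:43


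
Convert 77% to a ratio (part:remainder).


77% means 77 parts out of 100; remainder = 23
Part : remainder = 77:23
GCD = 1
= 77:23

77:23


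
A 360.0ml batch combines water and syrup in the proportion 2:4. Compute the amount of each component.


Total parts = 2 + 4 = 6
water: 360.0 × 2/6 = 120.0ml
syrup: 360.0 × 4/6 = 240.0ml
= 120.0ml and 240.0ml

120.0ml and 240.0ml


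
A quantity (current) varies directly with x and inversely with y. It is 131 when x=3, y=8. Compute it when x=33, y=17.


z = k·x/y
Solve for k using the known point: k = z·y/x = 131×8/3 = 1048/3 ≈ 349.3333
Now evaluate at x=33, y=17:
z = k × 33 / 17 = (1048 × 33) / (3 × 17) = 34584/51
≈ 678.1176

678.1176


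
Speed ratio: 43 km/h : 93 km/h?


Ratio = 43:93
GCD = 1
Simplified = 43:93
Time ratio (same distance) = 93:43
Speed ratio = 43:93

43:93


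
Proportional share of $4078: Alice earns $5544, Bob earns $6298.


Total income = 5544 + 6298 = $11842
Alice: $4078 × 5544/11842 = $1909.17
Bob: $4078 × 6298/11842 = $2168.83
= Alice: $1909.17, Bob: $2168.83

Alice: $1909.17, Bob: $2168.83


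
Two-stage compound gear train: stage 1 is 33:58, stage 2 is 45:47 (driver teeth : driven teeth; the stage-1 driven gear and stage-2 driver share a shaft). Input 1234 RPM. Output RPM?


Stage 1: RPM_B = RPM_A × t_A/t_B = 1234 × 33/58 = 40722/58 ≈ 702.10
B and C share a shaft → RPM_C = RPM_B
Stage 2: RPM_D = RPM_C × t_C/t_D = RPM_A × (t_A×t_C)/(t_B×t_D)
Overall ratio = (33×45)/(58×47) = 1485/2726
RPM_D = 1234 × 1485/2726 = 1832490/2726
≈ 672.23 RPM

672.23 RPM


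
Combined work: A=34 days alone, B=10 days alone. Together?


Rate of A = 1/34 per day
Rate of B = 1/10 per day
Combined rate = 1/34 + 1/10 = 44/340 ≈ 0.1294 per day
Days = 1 / combined rate = 340/44
≈ 7.73 days

7.73 days


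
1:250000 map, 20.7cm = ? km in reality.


Real distance = map distance × scale
= 20.7cm × 250000
= 5175000 cm = 51750.0 m
= 51.750 km

51.750 km


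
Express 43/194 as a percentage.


Percentage = (part / whole) × 100
= (43 / 194) × 100
≈ 22.16%

22.16%


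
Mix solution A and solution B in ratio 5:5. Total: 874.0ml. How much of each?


Total parts = 5 + 5 = 10
solution A: 874.0 × 5/10 = 437.0ml
solution B: 874.0 × 5/10 = 437.0ml
= 437.0ml and 437.0ml

437.0ml and 437.0ml


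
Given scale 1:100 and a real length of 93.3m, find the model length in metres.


Model size = real / scale
= 93.3 / 100
= 0.9330 m

0.9330 m


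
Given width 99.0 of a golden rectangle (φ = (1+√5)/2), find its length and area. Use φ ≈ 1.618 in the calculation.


φ = (1 + √5) / 2 ≈ 1.618
Length = width × φ = 99.0 × 1.618 = 160.182
≈ 160.18
Area = width × length = 99.0 × 160.182 = 15858.018 ≈ 15858.02
= Length: 160.18, Area: 15858.02

Length: 160.18, Area: 15858.02


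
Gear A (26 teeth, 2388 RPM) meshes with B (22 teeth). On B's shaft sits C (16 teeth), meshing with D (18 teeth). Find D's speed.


Stage 1: RPM_B = RPM_A × t_A/t_B = 2388 × 26/22 = 62088/22 ≈ 2822.18
B and C share a shaft → RPM_C = RPM_B
Stage 2: RPM_D = RPM_C × t_C/t_D = RPM_A × (t_A×t_C)/(t_B×t_D)
Overall ratio = (26×16)/(22×18) = 416/396
RPM_D = 2388 × 416/396 = 993408/396
≈ 2508.61 RPM

2508.61 RPM


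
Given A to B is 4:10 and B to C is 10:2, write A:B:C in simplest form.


Match B: multiply A:B by 10 → 40:100
Multiply B:C by 10 → 100:20
Combined: 40:100:20
GCD = 20
= 2:5:1

2:5:1


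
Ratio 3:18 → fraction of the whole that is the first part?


Total parts = 3 + 18 = 21
First part: 3/21 = 1/7
= 1/7

1/7


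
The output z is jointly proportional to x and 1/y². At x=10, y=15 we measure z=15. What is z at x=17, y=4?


z = k·x/y²
Solve for k using the known point: k = z·y²/x = 15×225/10 = 3375/10 = 337.5000
Now evaluate at x=17, y=4:
z = k × 17 / 16 = (3375 × 17) / (10 × 16) = 57375/160
≈ 358.5938

358.5938


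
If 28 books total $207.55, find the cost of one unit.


Unit rate = total / quantity
= 207.55 / 28
= $7.41 per unit

$7.41 per unit


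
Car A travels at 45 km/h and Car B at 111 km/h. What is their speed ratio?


Ratio = 45:111
GCD = 3
Simplified = 15:37
Time ratio (same distance) = 37:15
Speed ratio = 15:37

15:37


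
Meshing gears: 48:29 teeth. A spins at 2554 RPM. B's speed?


Gear ratio = 48:29 = 48:29
RPM_B = RPM_A × (teeth_A / teeth_B)
= 2554 × (48/29)
= 4227.3 RPM

4227.3 RPM


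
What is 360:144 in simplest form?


GCD(360, 144) = 72
360/72 : 144/72
= 5:2

5:2


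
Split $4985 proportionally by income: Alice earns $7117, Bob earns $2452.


Total income = 7117 + 2452 = $9569
Alice: $4985 × 7117/9569 = $3707.62
Bob: $4985 × 2452/9569 = $1277.38
= Alice: $3707.62, Bob: $1277.38

Alice: $3707.62, Bob: $1277.38


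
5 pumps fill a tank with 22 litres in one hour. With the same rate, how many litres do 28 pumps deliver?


Direct proportion: y/x = constant
k = 22/5 = 4.4000
y₂ = k × 28 = 22 × 28 / 5 = 616/5
= 123.20

123.20


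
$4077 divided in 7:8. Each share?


Total parts = 7 + 8 = 15
Part 1: 4077 × 7/15 = 1902.60
Part 2: 4077 × 8/15 = 2174.40
= Part 1: $1902.60, Part 2: $2174.40

Part 1: $1902.60, Part 2: $2174.40


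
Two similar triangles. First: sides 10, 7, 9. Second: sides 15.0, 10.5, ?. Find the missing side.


Scale factor = 15.0/10 = 1.5
Missing side = 9 × 1.5
= 13.5

13.5


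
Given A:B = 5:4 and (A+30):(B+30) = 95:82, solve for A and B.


Let A = 5k, B = 4k.
(5k + 30) / (4k + 30) = 95/82
Cross-multiply: 82(5k + 30) = 95(4k + 30)
410k + 2460 = 380k + 2850
410k - 380k = 2850 - 2460
30k = 390
k = 390/30 = 13
A = 5×13 = 65, B = 4×13 = 52
= A = 65, B = 52

A = 65, B = 52


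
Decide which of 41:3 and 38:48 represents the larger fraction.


41/3 = 13.6667
38/48 = 0.7917
13.6667 > 0.7917, so 41:3 is greater
= 41:3

41:3


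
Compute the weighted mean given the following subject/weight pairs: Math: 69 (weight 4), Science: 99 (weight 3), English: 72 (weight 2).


Numerator = 69×4 + 99×3 + 72×2
= 276 + 297 + 144
= 717
Total weight = 9
Weighted avg = 717/9
= 79.67

79.67


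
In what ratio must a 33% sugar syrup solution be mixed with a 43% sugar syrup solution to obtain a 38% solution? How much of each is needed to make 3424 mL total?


Let x parts of 33% mix with y parts of 43%.
33x + 43y = 38(x + y)
33x + 43y = 38x + 38y
x(33 - 38) = y(38 - 43)
x/y = (43 - 38)/(38 - 33) = 5/5
Simplify: 1:1
Total parts = 2; one part = 3424/2 = 1712.00 mL
33% solution: 1×1712.00 = 1712.00 mL
43% solution: 1×1712.00 = 1712.00 mL
= ratio 1:1; 1712.00 mL and 1712.00 mL

ratio 1:1; 1712.00 mL and 1712.00 mL


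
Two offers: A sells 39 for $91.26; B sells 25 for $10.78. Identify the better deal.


Deal A: $91.26/39 = $2.3400/unit
Deal B: $10.78/25 = $0.4312/unit
B is cheaper per unit
= Deal B

Deal B


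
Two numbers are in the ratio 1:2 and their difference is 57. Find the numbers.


Let A = 1k, B = 2k.
2k - 1k = 57
1k = 57 → k = 57/1 = 57
A = 1×57 = 57, B = 2×57 = 114
= A = 57, B = 114

A = 57, B = 114


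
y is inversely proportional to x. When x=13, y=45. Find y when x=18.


Inverse proportion: x × y = constant
k = 13 × 45 = 585
y₂ = k / 18 = 585 / 18
= 32.50

32.50


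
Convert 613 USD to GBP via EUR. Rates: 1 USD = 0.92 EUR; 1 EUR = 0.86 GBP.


Step 1: 613 USD × 0.92 = 563.96 EUR
Step 2: 563.96 EUR × 0.86 = 485.01 GBP
Implied rate USD→GBP = 0.92 × 0.86 = 0.7912
= 485.01 GBP

485.01 GBP


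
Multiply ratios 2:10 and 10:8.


Compound ratio = (2×10) : (10×8)
= 20:80
GCD = 20
= 1:4

1:4


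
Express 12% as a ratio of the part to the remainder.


12% means 12 parts out of 100; remainder = 88
Part : remainder = 12:88
GCD = 4
= 3:22

3:22


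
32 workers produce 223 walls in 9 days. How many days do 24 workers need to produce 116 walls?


Days ∝ work / workers, so d₂ = d₁ × (m₁/m₂) × (w₂/w₁)
Workers factor (inverse): 32/24 ≈ 1.3333
Work factor (direct): 116/223 ≈ 0.5202
d₂ = 9 × 32/24 × 116/223 = (9 × 32 × 116) / (24 × 223) = 33408/5352
≈ 6.24 days

6.24 days


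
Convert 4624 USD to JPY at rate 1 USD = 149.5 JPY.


Amount × rate = 4624 × 149.5
= 691288.00 JPY

691288.00 JPY


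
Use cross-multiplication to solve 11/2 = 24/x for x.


Cross multiply: 11 × x = 2 × 24
11x = 48
x = 48 / 11
= 4.36

4.36


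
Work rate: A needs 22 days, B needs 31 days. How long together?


Rate of A = 1/22 per day
Rate of B = 1/31 per day
Combined rate = 1/22 + 1/31 = 53/682 ≈ 0.0777 per day
Days = 1 / combined rate = 682/53
≈ 12.87 days

12.87 days


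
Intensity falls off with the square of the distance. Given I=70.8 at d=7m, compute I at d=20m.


I₁d₁² = I₂d₂²
I₂ = I₁ × (d₁/d₂)²
= 70.8 × (7/20)²
= 70.8 × 49/400
= 3469.2/400
= 8.6730

8.6730


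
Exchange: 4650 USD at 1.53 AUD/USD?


Amount × rate = 4650 × 1.53
= 7114.50 AUD

7114.50 AUD


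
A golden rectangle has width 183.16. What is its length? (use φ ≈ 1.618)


φ = (1 + √5) / 2 ≈ 1.618
Length = width × φ = 183.16 × 1.618 = 296.35288
≈ 296.35

296.35


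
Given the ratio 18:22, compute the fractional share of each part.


Total parts = 18 + 22 = 40
First part: 18/40 = 9/20
Second part: 22/40 = 11/20
= 9/20 and 11/20

9/20 and 11/20


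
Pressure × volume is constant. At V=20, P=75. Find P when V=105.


Inverse proportion: x × y = constant
k = 20 × 75 = 1500
y₂ = k / 105 = 1500 / 105
= 14.29

14.29


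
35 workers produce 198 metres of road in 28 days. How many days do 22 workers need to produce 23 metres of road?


Days ∝ work / workers, so d₂ = d₁ × (m₁/m₂) × (w₂/w₁)
Workers factor (inverse): 35/22 ≈ 1.5909
Work factor (direct): 23/198 ≈ 0.1162
d₂ = 28 × 35/22 × 23/198 = (28 × 35 × 23) / (22 × 198) = 22540/4356
≈ 5.17 days

5.17 days


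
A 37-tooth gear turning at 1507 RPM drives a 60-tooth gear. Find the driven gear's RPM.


Gear ratio = 37:60 = 37:60
RPM_B = RPM_A × (teeth_A / teeth_B)
= 1507 × (37/60)
= 929.3 RPM

929.3 RPM


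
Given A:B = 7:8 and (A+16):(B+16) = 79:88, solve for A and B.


Let A = 7k, B = 8k.
(7k + 16) / (8k + 16) = 79/88
Cross-multiply: 88(7k + 16) = 79(8k + 16)
616k + 1408 = 632k + 1264
616k - 632k = 1264 - 1408
-16k = -144
k = -144/-16 = 9
A = 7×9 = 63, B = 8×9 = 72
= A = 63, B = 72

A = 63, B = 72


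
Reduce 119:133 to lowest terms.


GCD(119, 133) = 7
119/7 : 133/7
= 17:19

17:19


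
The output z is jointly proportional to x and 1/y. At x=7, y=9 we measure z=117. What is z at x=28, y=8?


z = k·x/y
Solve for k using the known point: k = z·y/x = 117×9/7 = 1053/7 ≈ 150.4286
Now evaluate at x=28, y=8:
z = k × 28 / 8 = (1053 × 28) / (7 × 8) = 29484/56
= 526.5000

526.5000


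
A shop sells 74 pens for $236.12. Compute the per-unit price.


Unit rate = total / quantity
= 236.12 / 74
= $3.19 per unit

$3.19 per unit


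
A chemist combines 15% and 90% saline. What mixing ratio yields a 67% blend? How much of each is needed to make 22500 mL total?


Let x parts of 15% mix with y parts of 90%.
15x + 90y = 67(x + y)
15x + 90y = 67x + 67y
x(15 - 67) = y(67 - 90)
x/y = (90 - 67)/(67 - 15) = 23/52
Simplify: 23:52
Total parts = 75; one part = 22500/75 = 300.00 mL
15% solution: 23×300.00 = 6900.00 mL
90% solution: 52×300.00 = 15600.00 mL
= ratio 23:52; 6900.00 mL and 15600.00 mL

ratio 23:52; 6900.00 mL and 15600.00 mL


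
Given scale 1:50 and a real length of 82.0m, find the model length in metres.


Model size = real / scale
= 82.0 / 50
= 1.6400 m

1.6400 m


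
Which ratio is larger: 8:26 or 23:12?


8/26 = 0.3077
23/12 = 1.9167
0.3077 < 1.9167, so 8:26 is less
= 23:12

23:12


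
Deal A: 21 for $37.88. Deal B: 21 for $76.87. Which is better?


Deal A: $37.88/21 = $1.8038/unit
Deal B: $76.87/21 = $3.6605/unit
A is cheaper per unit
= Deal A

Deal A


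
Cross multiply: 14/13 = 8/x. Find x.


Cross multiply: 14 × x = 13 × 8
14x = 104
x = 104 / 14
= 7.43

7.43


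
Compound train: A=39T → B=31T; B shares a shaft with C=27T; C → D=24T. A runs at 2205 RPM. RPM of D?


Stage 1: RPM_B = RPM_A × t_A/t_B = 2205 × 39/31 = 85995/31 ≈ 2774.03
B and C share a shaft → RPM_C = RPM_B
Stage 2: RPM_D = RPM_C × t_C/t_D = RPM_A × (t_A×t_C)/(t_B×t_D)
Overall ratio = (39×27)/(31×24) = 1053/744
RPM_D = 2205 × 1053/744 = 2321865/744
≈ 3120.79 RPM

3120.79 RPM


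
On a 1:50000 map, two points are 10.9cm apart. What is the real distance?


Real distance = map distance × scale
= 10.9cm × 50000
= 545000 cm = 5450.0 m
= 5.450 km

5.450 km


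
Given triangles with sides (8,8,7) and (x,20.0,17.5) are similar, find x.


Scale factor = 20.0/8 = 2.5
Missing side = 8 × 2.5
= 20.0

20.0


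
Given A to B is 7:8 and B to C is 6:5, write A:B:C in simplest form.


Match B: multiply A:B by 6 → 42:48
Multiply B:C by 8 → 48:40
Combined: 42:48:40
GCD = 2
= 21:24:20

21:24:20


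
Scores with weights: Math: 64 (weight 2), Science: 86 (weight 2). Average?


Numerator = 64×2 + 86×2
= 128 + 172
= 300
Total weight = 4
Weighted avg = 300/4
= 75.00

75.00


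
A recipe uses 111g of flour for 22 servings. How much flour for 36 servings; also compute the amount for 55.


Direct proportion: y/x = constant
k = 111/22 ≈ 5.0455
y at x=36: k × 36 = 111 × 36 / 22 = 3996/22 ≈ 181.64
y at x=55: k × 55 = 111 × 55 / 22 = 6105/22 = 277.50
= 181.64 and 277.50

181.64 and 277.50


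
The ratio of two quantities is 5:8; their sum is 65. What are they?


Let A = 5k, B = 8k.
5k + 8k = 65
13k = 65 → k = 65/13 = 5
A = 5×5 = 25, B = 8×5 = 40
= A = 25, B = 40

A = 25, B = 40


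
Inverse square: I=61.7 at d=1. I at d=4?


I₁d₁² = I₂d₂²
I₂ = I₁ × (d₁/d₂)²
= 61.7 × (1/4)²
= 61.7 × 1/16
= 61.7/16
≈ 3.8563

3.8563
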